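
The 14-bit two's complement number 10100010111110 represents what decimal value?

MSB is 1, so the value is negative. Find the magnitude:
1. Invert bits:  01011101000001
2. Add 1:        01011101000010  = 5954
3. Apply sign:   -5954

Answer: -5954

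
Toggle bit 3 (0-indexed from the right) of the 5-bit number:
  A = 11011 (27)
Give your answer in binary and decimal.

Mask = 1 << 3 = 01000
Bit 3 of A is 1; XOR with the mask flips it to 0.
  11011
^ 01000
-------
  10011

Answer: 10011 (19)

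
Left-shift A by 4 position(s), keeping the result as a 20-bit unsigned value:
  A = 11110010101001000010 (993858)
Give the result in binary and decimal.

Shift left by 4: drop the top 4 bit(s), append 4 zero(s) on the right.
  11110010101001000010  ->  discard [1111], keep [0010101001000010], append 0000
= 00101010010000100000

Answer: 00101010010000100000 (173088)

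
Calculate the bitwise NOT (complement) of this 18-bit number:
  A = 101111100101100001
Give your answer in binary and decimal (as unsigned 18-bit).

Flip each bit (0->1, 1->0):
  101111100101100001
  010000011010011110

Answer: 010000011010011110 (67230)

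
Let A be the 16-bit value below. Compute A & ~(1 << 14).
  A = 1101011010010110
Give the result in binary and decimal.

Mask = ~(1 << 14) = 1011111111111111
Bit 14 of A is 1, so AND-ing with the mask clears it to 0.
  1101011010010110
& 1011111111111111
------------------
  1001011010010110

Answer: 1001011010010110 (38550)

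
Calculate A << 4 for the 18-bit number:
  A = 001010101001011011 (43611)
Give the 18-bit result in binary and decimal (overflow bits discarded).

Shift left by 4: drop the top 4 bit(s), append 4 zero(s) on the right.
  001010101001011011  ->  discard [0010], keep [10101001011011], append 0000
= 101010010110110000

Answer: 101010010110110000 (173488)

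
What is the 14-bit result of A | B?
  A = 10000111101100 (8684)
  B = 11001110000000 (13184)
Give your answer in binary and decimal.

Apply | to each column (1 where either bit is 1):
  10000111101100
| 11001110000000
----------------
  11001111101100

Answer: 11001111101100 (13292)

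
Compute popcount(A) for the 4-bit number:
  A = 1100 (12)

1100
1-bits at positions (from bit 0 = LSB): 2, 3
Count = 2

Answer: 2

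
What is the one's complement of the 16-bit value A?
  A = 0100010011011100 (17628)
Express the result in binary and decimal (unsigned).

Flip each bit (0->1, 1->0):
  0100010011011100
  1011101100100011

Answer: 1011101100100011 (47907)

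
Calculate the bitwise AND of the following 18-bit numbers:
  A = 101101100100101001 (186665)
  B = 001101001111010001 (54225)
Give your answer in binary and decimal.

Apply & to each column (1 only where both bits are 1):
  101101100100101001
& 001101001111010001
--------------------
  001101000100000001

Answer: 001101000100000001 (53505)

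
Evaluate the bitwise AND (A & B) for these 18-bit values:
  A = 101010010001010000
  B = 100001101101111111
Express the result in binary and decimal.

Apply & to each column (1 only where both bits are 1):
  101010010001010000
& 100001101101111111
--------------------
  100000000001010000

Answer: 100000000001010000 (131152)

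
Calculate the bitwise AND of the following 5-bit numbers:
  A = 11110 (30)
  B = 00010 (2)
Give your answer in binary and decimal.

Apply & to each column (1 only where both bits are 1):
  11110
& 00010
-------
  00010

Answer: 00010 (2)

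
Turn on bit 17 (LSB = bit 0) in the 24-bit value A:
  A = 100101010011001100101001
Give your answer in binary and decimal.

Mask = 1 << 17 = 000000100000000000000000
Bit 17 of A is 0, so OR-ing with the mask flips it to 1.
  100101010011001100101001
| 000000100000000000000000
--------------------------
  100101110011001100101001

Answer: 100101110011001100101001 (9909033)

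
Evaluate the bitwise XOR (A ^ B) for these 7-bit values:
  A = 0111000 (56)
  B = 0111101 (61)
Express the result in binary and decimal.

Apply ^ to each column (1 where bits differ):
  0111000
^ 0111101
---------
  0000101

Answer: 0000101 (5)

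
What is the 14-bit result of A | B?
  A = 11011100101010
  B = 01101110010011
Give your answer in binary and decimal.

Apply | to each column (1 where either bit is 1):
  11011100101010
| 01101110010011
----------------
  11111110111011

Answer: 11111110111011 (16315)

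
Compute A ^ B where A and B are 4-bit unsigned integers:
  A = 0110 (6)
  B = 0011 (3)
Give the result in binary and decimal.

Apply ^ to each column (1 where bits differ):
  0110
^ 0011
------
  0101

Answer: 0101 (5)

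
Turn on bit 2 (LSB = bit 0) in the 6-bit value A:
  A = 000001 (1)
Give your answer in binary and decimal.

Mask = 1 << 2 = 000100
Bit 2 of A is 0, so OR-ing with the mask flips it to 1.
  000001
| 000100
--------
  000101

Answer: 000101 (5)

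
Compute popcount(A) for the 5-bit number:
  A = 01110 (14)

01110
1-bits at positions (from bit 0 = LSB): 1, 2, 3
Count = 3

Answer: 3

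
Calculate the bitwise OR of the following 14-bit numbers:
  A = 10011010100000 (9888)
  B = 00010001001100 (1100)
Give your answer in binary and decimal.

Apply | to each column (1 where either bit is 1):
  10011010100000
| 00010001001100
----------------
  10011011101100

Answer: 10011011101100 (9964)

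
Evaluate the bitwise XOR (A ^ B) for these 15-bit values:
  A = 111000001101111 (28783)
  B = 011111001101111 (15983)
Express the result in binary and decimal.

Apply ^ to each column (1 where bits differ):
  111000001101111
^ 011111001101111
-----------------
  100111000000000

Answer: 100111000000000 (19968)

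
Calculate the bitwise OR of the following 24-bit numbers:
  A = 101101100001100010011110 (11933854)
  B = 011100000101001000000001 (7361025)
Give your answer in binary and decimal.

Apply | to each column (1 where either bit is 1):
  101101100001100010011110
| 011100000101001000000001
--------------------------
  111101100101101010011111

Answer: 111101100101101010011111 (16145055)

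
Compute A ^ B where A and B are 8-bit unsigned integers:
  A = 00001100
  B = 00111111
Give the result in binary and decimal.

Apply ^ to each column (1 where bits differ):
  00001100
^ 00111111
----------
  00110011

Answer: 00110011 (51)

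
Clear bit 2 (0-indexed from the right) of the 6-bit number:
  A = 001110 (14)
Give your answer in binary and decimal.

Mask = ~(1 << 2) = 111011
Bit 2 of A is 1, so AND-ing with the mask clears it to 0.
  001110
& 111011
--------
  001010

Answer: 001010 (10)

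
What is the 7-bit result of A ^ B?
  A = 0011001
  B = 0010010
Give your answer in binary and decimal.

Apply ^ to each column (1 where bits differ):
  0011001
^ 0010010
---------
  0001011

Answer: 0001011 (11)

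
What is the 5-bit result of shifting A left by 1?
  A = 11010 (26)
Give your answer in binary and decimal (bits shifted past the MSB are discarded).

Shift left by 1: drop the top 1 bit(s), append 1 zero(s) on the right.
  11010  ->  discard [1], keep [1010], append 0
= 10100

Answer: 10100 (20)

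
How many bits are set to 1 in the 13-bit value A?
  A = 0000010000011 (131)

0000010000011
1-bits at positions (from bit 0 = LSB): 0, 1, 7
Count = 3

Answer: 3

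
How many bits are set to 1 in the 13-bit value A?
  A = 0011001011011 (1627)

0011001011011
1-bits at positions (from bit 0 = LSB): 0, 1, 3, 4, 6, 9, 10
Count = 7

Answer: 7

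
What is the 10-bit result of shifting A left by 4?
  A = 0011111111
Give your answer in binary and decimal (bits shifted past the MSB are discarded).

Shift left by 4: drop the top 4 bit(s), append 4 zero(s) on the right.
  0011111111  ->  discard [0011], keep [111111], append 0000
= 1111110000

Answer: 1111110000 (1008)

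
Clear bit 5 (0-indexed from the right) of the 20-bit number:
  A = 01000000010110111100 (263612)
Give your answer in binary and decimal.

Mask = ~(1 << 5) = 11111111111111011111
Bit 5 of A is 1, so AND-ing with the mask clears it to 0.
  01000000010110111100
& 11111111111111011111
----------------------
  01000000010110011100

Answer: 01000000010110011100 (263580)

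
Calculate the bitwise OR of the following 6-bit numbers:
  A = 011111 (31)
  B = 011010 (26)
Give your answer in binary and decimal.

Apply | to each column (1 where either bit is 1):
  011111
| 011010
--------
  011111

Answer: 011111 (31)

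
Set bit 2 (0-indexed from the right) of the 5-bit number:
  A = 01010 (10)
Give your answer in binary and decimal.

Mask = 1 << 2 = 00100
Bit 2 of A is 0, so OR-ing with the mask flips it to 1.
  01010
| 00100
-------
  01110

Answer: 01110 (14)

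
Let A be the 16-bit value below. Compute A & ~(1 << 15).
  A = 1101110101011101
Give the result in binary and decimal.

Mask = ~(1 << 15) = 0111111111111111
Bit 15 of A is 1, so AND-ing with the mask clears it to 0.
  1101110101011101
& 0111111111111111
------------------
  0101110101011101

Answer: 0101110101011101 (23901)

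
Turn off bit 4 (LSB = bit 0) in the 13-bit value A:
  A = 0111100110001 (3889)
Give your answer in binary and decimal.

Mask = ~(1 << 4) = 1111111101111
Bit 4 of A is 1, so AND-ing with the mask clears it to 0.
  0111100110001
& 1111111101111
---------------
  0111100100001

Answer: 0111100100001 (3873)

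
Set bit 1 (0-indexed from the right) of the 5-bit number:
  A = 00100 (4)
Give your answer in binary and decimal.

Mask = 1 << 1 = 00010
Bit 1 of A is 0, so OR-ing with the mask flips it to 1.
  00100
| 00010
-------
  00110

Answer: 00110 (6)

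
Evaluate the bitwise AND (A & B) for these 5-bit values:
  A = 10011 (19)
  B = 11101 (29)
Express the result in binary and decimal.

Apply & to each column (1 only where both bits are 1):
  10011
& 11101
-------
  10001

Answer: 10001 (17)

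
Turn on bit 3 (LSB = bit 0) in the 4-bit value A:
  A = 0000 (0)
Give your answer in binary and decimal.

Mask = 1 << 3 = 1000
Bit 3 of A is 0, so OR-ing with the mask flips it to 1.
  0000
| 1000
------
  1000

Answer: 1000 (8)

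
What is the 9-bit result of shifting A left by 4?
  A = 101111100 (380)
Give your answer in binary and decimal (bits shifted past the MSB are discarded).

Shift left by 4: drop the top 4 bit(s), append 4 zero(s) on the right.
  101111100  ->  discard [1011], keep [11100], append 0000
= 111000000

Answer: 111000000 (448)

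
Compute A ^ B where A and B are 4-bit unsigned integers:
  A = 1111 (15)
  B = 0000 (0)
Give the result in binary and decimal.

Apply ^ to each column (1 where bits differ):
  1111
^ 0000
------
  1111

Answer: 1111 (15)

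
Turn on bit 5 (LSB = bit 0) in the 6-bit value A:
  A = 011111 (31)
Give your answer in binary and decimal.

Mask = 1 << 5 = 100000
Bit 5 of A is 0, so OR-ing with the mask flips it to 1.
  011111
| 100000
--------
  111111

Answer: 111111 (63)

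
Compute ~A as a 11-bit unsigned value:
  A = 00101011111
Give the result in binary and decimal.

Flip each bit (0->1, 1->0):
  00101011111
  11010100000

Answer: 11010100000 (1696)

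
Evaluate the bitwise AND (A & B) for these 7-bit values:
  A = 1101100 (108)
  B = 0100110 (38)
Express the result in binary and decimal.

Apply & to each column (1 only where both bits are 1):
  1101100
& 0100110
---------
  0100100

Answer: 0100100 (36)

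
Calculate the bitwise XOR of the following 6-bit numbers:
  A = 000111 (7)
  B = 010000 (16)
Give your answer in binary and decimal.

Apply ^ to each column (1 where bits differ):
  000111
^ 010000
--------
  010111

Answer: 010111 (23)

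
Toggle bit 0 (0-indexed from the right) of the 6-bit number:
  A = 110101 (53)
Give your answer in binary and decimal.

Mask = 1 << 0 = 000001
Bit 0 of A is 1; XOR with the mask flips it to 0.
  110101
^ 000001
--------
  110100

Answer: 110100 (52)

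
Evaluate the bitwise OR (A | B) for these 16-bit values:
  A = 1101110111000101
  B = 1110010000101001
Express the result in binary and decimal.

Apply | to each column (1 where either bit is 1):
  1101110111000101
| 1110010000101001
------------------
  1111110111101101

Answer: 1111110111101101 (65005)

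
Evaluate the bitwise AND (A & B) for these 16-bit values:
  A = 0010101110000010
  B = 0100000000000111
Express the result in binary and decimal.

Apply & to each column (1 only where both bits are 1):
  0010101110000010
& 0100000000000111
------------------
  0000000000000010

Answer: 0000000000000010 (2)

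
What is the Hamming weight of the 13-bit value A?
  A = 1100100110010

1100100110010
1-bits at positions (from bit 0 = LSB): 1, 4, 5, 8, 11, 12
Count = 6

Answer: 6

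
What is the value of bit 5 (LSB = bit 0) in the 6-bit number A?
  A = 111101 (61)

Bit 5 is the 6th from the right.
  111101
  ^
That bit is 1.

Answer: 1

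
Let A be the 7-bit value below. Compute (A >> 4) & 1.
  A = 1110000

Bit 4 is the 5th from the right.
  1110000
    ^
That bit is 1.

Answer: 1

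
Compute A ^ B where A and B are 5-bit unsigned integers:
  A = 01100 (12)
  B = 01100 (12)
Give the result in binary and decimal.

Apply ^ to each column (1 where bits differ):
  01100
^ 01100
-------
  00000

Answer: 00000 (0)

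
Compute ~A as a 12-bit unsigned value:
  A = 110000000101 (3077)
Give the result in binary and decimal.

Flip each bit (0->1, 1->0):
  110000000101
  001111111010

Answer: 001111111010 (1018)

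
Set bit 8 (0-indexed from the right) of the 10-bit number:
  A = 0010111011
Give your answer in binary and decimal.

Mask = 1 << 8 = 0100000000
Bit 8 of A is 0, so OR-ing with the mask flips it to 1.
  0010111011
| 0100000000
------------
  0110111011

Answer: 0110111011 (443)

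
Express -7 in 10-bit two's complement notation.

1. Binary of +7:  0000000111
2. Invert bits:     1111111000
3. Add 1:           1111111001

Answer: 1111111001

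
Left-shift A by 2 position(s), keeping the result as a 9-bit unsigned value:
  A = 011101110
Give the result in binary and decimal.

Shift left by 2: drop the top 2 bit(s), append 2 zero(s) on the right.
  011101110  ->  discard [01], keep [1101110], append 00
= 110111000

Answer: 110111000 (440)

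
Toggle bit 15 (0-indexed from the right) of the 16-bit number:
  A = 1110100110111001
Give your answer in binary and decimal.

Mask = 1 << 15 = 1000000000000000
Bit 15 of A is 1; XOR with the mask flips it to 0.
  1110100110111001
^ 1000000000000000
------------------
  0110100110111001

Answer: 0110100110111001 (27065)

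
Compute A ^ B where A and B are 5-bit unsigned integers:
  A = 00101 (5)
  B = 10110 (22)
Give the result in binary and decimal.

Apply ^ to each column (1 where bits differ):
  00101
^ 10110
-------
  10011

Answer: 10011 (19)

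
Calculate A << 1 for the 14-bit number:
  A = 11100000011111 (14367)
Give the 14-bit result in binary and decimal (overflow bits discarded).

Shift left by 1: drop the top 1 bit(s), append 1 zero(s) on the right.
  11100000011111  ->  discard [1], keep [1100000011111], append 0
= 11000000111110

Answer: 11000000111110 (12350)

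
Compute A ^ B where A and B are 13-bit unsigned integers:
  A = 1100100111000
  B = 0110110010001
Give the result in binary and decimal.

Apply ^ to each column (1 where bits differ):
  1100100111000
^ 0110110010001
---------------
  1010010101001

Answer: 1010010101001 (5289)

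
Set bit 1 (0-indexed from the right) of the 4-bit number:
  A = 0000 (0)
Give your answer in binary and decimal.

Mask = 1 << 1 = 0010
Bit 1 of A is 0, so OR-ing with the mask flips it to 1.
  0000
| 0010
------
  0010

Answer: 0010 (2)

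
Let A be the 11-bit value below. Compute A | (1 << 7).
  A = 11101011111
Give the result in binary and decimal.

Mask = 1 << 7 = 00010000000
Bit 7 of A is 0, so OR-ing with the mask flips it to 1.
  11101011111
| 00010000000
-------------
  11111011111

Answer: 11111011111 (2015)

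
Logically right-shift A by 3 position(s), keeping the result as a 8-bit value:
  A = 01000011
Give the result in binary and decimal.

Logical shift right by 3: drop the bottom 3 bit(s), prepend 3 zero(s) on the left.
  01000011  ->  keep [01000], discard [011], prepend 000
= 00001000

Answer: 00001000 (8)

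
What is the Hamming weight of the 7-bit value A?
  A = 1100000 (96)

1100000
1-bits at positions (from bit 0 = LSB): 5, 6
Count = 2

Answer: 2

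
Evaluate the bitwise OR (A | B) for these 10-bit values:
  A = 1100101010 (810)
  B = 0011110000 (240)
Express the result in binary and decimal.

Apply | to each column (1 where either bit is 1):
  1100101010
| 0011110000
------------
  1111111010

Answer: 1111111010 (1018)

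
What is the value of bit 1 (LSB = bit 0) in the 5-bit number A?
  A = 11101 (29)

Bit 1 is the 2nd from the right.
  11101
     ^
That bit is 0.

Answer: 0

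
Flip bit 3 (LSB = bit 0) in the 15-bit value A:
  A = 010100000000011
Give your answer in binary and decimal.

Mask = 1 << 3 = 000000000001000
Bit 3 of A is 0; XOR with the mask flips it to 1.
  010100000000011
^ 000000000001000
-----------------
  010100000001011

Answer: 010100000001011 (10251)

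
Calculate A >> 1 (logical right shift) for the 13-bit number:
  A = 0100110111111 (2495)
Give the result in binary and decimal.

Logical shift right by 1: drop the bottom 1 bit(s), prepend 1 zero(s) on the left.
  0100110111111  ->  keep [010011011111], discard [1], prepend 0
= 0010011011111

Answer: 0010011011111 (1247)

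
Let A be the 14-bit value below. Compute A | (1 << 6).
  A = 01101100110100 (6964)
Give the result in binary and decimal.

Mask = 1 << 6 = 00000001000000
Bit 6 of A is 0, so OR-ing with the mask flips it to 1.
  01101100110100
| 00000001000000
----------------
  01101101110100

Answer: 01101101110100 (7028)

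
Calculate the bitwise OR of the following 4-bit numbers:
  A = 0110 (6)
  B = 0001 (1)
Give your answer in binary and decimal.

Apply | to each column (1 where either bit is 1):
  0110
| 0001
------
  0111

Answer: 0111 (7)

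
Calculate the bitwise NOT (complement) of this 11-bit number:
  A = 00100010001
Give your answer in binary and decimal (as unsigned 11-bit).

Flip each bit (0->1, 1->0):
  00100010001
  11011101110

Answer: 11011101110 (1774)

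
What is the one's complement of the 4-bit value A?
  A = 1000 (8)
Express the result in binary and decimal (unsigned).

Flip each bit (0->1, 1->0):
  1000
  0111

Answer: 0111 (7)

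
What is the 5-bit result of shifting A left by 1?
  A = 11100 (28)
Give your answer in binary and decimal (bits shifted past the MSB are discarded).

Shift left by 1: drop the top 1 bit(s), append 1 zero(s) on the right.
  11100  ->  discard [1], keep [1100], append 0
= 11000

Answer: 11000 (24)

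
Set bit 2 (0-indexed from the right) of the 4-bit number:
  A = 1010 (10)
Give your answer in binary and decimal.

Mask = 1 << 2 = 0100
Bit 2 of A is 0, so OR-ing with the mask flips it to 1.
  1010
| 0100
------
  1110

Answer: 1110 (14)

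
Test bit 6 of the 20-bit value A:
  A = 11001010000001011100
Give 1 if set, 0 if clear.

Bit 6 is the 7th from the right.
  11001010000001011100
               ^
That bit is 1.

Answer: 1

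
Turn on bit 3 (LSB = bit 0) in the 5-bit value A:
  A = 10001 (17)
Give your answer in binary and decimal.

Mask = 1 << 3 = 01000
Bit 3 of A is 0, so OR-ing with the mask flips it to 1.
  10001
| 01000
-------
  11001

Answer: 11001 (25)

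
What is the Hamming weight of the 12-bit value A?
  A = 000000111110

000000111110
1-bits at positions (from bit 0 = LSB): 1, 2, 3, 4, 5
Count = 5

Answer: 5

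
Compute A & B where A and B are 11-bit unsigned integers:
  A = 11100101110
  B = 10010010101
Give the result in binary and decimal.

Apply & to each column (1 only where both bits are 1):
  11100101110
& 10010010101
-------------
  10000000100

Answer: 10000000100 (1028)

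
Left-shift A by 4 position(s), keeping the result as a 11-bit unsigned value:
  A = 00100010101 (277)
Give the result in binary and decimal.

Shift left by 4: drop the top 4 bit(s), append 4 zero(s) on the right.
  00100010101  ->  discard [0010], keep [0010101], append 0000
= 00101010000

Answer: 00101010000 (336)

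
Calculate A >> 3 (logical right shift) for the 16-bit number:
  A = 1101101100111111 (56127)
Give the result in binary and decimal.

Logical shift right by 3: drop the bottom 3 bit(s), prepend 3 zero(s) on the left.
  1101101100111111  ->  keep [1101101100111], discard [111], prepend 000
= 0001101101100111

Answer: 0001101101100111 (7015)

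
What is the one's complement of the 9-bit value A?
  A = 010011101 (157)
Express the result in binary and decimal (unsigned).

Flip each bit (0->1, 1->0):
  010011101
  101100010

Answer: 101100010 (354)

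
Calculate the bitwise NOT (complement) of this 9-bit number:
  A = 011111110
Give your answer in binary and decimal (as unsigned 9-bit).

Flip each bit (0->1, 1->0):
  011111110
  100000001

Answer: 100000001 (257)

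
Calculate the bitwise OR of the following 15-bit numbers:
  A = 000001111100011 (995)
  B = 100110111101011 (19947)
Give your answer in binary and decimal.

Apply | to each column (1 where either bit is 1):
  000001111100011
| 100110111101011
-----------------
  100111111101011

Answer: 100111111101011 (20459)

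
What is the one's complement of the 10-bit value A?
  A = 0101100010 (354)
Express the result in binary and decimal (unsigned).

Flip each bit (0->1, 1->0):
  0101100010
  1010011101

Answer: 1010011101 (669)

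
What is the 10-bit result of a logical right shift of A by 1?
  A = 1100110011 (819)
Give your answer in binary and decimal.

Logical shift right by 1: drop the bottom 1 bit(s), prepend 1 zero(s) on the left.
  1100110011  ->  keep [110011001], discard [1], prepend 0
= 0110011001

Answer: 0110011001 (409)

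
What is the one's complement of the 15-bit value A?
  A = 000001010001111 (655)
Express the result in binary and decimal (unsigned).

Flip each bit (0->1, 1->0):
  000001010001111
  111110101110000

Answer: 111110101110000 (32112)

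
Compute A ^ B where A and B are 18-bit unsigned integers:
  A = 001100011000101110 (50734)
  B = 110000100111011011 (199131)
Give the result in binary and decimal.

Apply ^ to each column (1 where bits differ):
  001100011000101110
^ 110000100111011011
--------------------
  111100111111110101

Answer: 111100111111110101 (249845)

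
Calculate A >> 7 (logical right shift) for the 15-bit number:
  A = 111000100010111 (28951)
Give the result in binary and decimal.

Logical shift right by 7: drop the bottom 7 bit(s), prepend 7 zero(s) on the left.
  111000100010111  ->  keep [11100010], discard [0010111], prepend 0000000
= 000000011100010

Answer: 000000011100010 (226)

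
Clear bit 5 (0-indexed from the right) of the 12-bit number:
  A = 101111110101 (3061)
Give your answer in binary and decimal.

Mask = ~(1 << 5) = 111111011111
Bit 5 of A is 1, so AND-ing with the mask clears it to 0.
  101111110101
& 111111011111
--------------
  101111010101

Answer: 101111010101 (3029)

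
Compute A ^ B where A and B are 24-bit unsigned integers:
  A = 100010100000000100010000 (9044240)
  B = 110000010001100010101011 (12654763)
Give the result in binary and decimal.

Apply ^ to each column (1 where bits differ):
  100010100000000100010000
^ 110000010001100010101011
--------------------------
  010010110001100110111011

Answer: 010010110001100110111011 (4921787)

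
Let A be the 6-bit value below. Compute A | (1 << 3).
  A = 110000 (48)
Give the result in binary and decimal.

Mask = 1 << 3 = 001000
Bit 3 of A is 0, so OR-ing with the mask flips it to 1.
  110000
| 001000
--------
  111000

Answer: 111000 (56)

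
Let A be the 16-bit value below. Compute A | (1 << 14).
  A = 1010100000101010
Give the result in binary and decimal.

Mask = 1 << 14 = 0100000000000000
Bit 14 of A is 0, so OR-ing with the mask flips it to 1.
  1010100000101010
| 0100000000000000
------------------
  1110100000101010

Answer: 1110100000101010 (59434)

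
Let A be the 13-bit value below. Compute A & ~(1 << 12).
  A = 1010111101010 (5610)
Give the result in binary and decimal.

Mask = ~(1 << 12) = 0111111111111
Bit 12 of A is 1, so AND-ing with the mask clears it to 0.
  1010111101010
& 0111111111111
---------------
  0010111101010

Answer: 0010111101010 (1514)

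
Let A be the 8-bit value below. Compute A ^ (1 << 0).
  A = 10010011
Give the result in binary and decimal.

Mask = 1 << 0 = 00000001
Bit 0 of A is 1; XOR with the mask flips it to 0.
  10010011
^ 00000001
----------
  10010010

Answer: 10010010 (146)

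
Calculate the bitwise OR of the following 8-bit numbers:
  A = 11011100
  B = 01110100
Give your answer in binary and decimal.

Apply | to each column (1 where either bit is 1):
  11011100
| 01110100
----------
  11111100

Answer: 11111100 (252)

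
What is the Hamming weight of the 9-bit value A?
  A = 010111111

010111111
1-bits at positions (from bit 0 = LSB): 0, 1, 2, 3, 4, 5, 7
Count = 7

Answer: 7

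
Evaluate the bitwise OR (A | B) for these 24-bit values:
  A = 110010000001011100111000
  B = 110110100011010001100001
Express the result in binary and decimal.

Apply | to each column (1 where either bit is 1):
  110010000001011100111000
| 110110100011010001100001
--------------------------
  110110100011011101111001

Answer: 110110100011011101111001 (14301049)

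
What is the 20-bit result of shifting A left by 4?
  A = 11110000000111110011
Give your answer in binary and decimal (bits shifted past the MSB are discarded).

Shift left by 4: drop the top 4 bit(s), append 4 zero(s) on the right.
  11110000000111110011  ->  discard [1111], keep [0000000111110011], append 0000
= 00000001111100110000

Answer: 00000001111100110000 (7984)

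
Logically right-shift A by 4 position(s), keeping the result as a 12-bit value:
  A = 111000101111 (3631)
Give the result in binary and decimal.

Logical shift right by 4: drop the bottom 4 bit(s), prepend 4 zero(s) on the left.
  111000101111  ->  keep [11100010], discard [1111], prepend 0000
= 000011100010

Answer: 000011100010 (226)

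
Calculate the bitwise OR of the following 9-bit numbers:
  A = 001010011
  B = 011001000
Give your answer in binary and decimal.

Apply | to each column (1 where either bit is 1):
  001010011
| 011001000
-----------
  011011011

Answer: 011011011 (219)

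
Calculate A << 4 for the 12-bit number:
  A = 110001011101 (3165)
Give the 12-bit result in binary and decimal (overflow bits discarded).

Shift left by 4: drop the top 4 bit(s), append 4 zero(s) on the right.
  110001011101  ->  discard [1100], keep [01011101], append 0000
= 010111010000

Answer: 010111010000 (1488)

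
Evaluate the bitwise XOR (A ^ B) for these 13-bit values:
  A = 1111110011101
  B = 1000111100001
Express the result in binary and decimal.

Apply ^ to each column (1 where bits differ):
  1111110011101
^ 1000111100001
---------------
  0111001111100

Answer: 0111001111100 (3708)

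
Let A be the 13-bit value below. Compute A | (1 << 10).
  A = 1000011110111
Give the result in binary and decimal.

Mask = 1 << 10 = 0010000000000
Bit 10 of A is 0, so OR-ing with the mask flips it to 1.
  1000011110111
| 0010000000000
---------------
  1010011110111

Answer: 1010011110111 (5367)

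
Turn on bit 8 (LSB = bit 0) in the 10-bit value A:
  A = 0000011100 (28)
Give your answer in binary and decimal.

Mask = 1 << 8 = 0100000000
Bit 8 of A is 0, so OR-ing with the mask flips it to 1.
  0000011100
| 0100000000
------------
  0100011100

Answer: 0100011100 (284)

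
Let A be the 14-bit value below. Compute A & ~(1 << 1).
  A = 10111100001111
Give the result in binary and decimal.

Mask = ~(1 << 1) = 11111111111101
Bit 1 of A is 1, so AND-ing with the mask clears it to 0.
  10111100001111
& 11111111111101
----------------
  10111100001101

Answer: 10111100001101 (12045)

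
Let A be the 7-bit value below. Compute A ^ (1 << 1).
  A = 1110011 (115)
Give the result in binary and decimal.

Mask = 1 << 1 = 0000010
Bit 1 of A is 1; XOR with the mask flips it to 0.
  1110011
^ 0000010
---------
  1110001

Answer: 1110001 (113)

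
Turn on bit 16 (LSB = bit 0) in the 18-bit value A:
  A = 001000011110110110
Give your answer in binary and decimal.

Mask = 1 << 16 = 010000000000000000
Bit 16 of A is 0, so OR-ing with the mask flips it to 1.
  001000011110110110
| 010000000000000000
--------------------
  011000011110110110

Answer: 011000011110110110 (100278)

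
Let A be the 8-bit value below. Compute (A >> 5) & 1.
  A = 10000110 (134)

Bit 5 is the 6th from the right.
  10000110
    ^
That bit is 0.

Answer: 0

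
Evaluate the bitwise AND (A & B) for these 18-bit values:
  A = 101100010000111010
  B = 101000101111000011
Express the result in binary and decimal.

Apply & to each column (1 only where both bits are 1):
  101100010000111010
& 101000101111000011
--------------------
  101000000000000010

Answer: 101000000000000010 (163842)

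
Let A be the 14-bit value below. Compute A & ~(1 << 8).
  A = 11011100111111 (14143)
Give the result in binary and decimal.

Mask = ~(1 << 8) = 11111011111111
Bit 8 of A is 1, so AND-ing with the mask clears it to 0.
  11011100111111
& 11111011111111
----------------
  11011000111111

Answer: 11011000111111 (13887)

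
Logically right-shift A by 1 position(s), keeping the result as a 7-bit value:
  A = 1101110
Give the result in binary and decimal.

Logical shift right by 1: drop the bottom 1 bit(s), prepend 1 zero(s) on the left.
  1101110  ->  keep [110111], discard [0], prepend 0
= 0110111

Answer: 0110111 (55)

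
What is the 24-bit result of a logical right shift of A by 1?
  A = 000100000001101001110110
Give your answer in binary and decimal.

Logical shift right by 1: drop the bottom 1 bit(s), prepend 1 zero(s) on the left.
  000100000001101001110110  ->  keep [00010000000110100111011], discard [0], prepend 0
= 000010000000110100111011

Answer: 000010000000110100111011 (527675)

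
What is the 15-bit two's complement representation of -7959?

1. Binary of +7959:  001111100010111
2. Invert bits:     110000011101000
3. Add 1:           110000011101001

Answer: 110000011101001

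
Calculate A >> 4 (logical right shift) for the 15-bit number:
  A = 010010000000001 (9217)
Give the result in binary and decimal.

Logical shift right by 4: drop the bottom 4 bit(s), prepend 4 zero(s) on the left.
  010010000000001  ->  keep [01001000000], discard [0001], prepend 0000
= 000001001000000

Answer: 000001001000000 (576)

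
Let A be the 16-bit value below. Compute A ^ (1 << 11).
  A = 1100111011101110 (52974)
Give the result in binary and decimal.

Mask = 1 << 11 = 0000100000000000
Bit 11 of A is 1; XOR with the mask flips it to 0.
  1100111011101110
^ 0000100000000000
------------------
  1100011011101110

Answer: 1100011011101110 (50926)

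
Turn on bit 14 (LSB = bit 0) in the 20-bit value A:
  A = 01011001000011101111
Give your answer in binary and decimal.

Mask = 1 << 14 = 00000100000000000000
Bit 14 of A is 0, so OR-ing with the mask flips it to 1.
  01011001000011101111
| 00000100000000000000
----------------------
  01011101000011101111

Answer: 01011101000011101111 (381167)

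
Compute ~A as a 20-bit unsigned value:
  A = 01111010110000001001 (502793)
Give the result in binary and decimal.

Flip each bit (0->1, 1->0):
  01111010110000001001
  10000101001111110110

Answer: 10000101001111110110 (545782)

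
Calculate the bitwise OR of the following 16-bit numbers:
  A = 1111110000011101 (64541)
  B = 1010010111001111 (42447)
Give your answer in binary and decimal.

Apply | to each column (1 where either bit is 1):
  1111110000011101
| 1010010111001111
------------------
  1111110111011111

Answer: 1111110111011111 (64991)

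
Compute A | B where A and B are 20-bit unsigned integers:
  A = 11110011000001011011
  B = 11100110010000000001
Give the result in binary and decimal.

Apply | to each column (1 where either bit is 1):
  11110011000001011011
| 11100110010000000001
----------------------
  11110111010001011011

Answer: 11110111010001011011 (1012827)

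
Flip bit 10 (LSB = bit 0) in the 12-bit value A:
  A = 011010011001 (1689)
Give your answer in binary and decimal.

Mask = 1 << 10 = 010000000000
Bit 10 of A is 1; XOR with the mask flips it to 0.
  011010011001
^ 010000000000
--------------
  001010011001

Answer: 001010011001 (665)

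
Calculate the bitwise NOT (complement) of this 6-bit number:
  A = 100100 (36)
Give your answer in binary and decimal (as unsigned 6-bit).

Flip each bit (0->1, 1->0):
  100100
  011011

Answer: 011011 (27)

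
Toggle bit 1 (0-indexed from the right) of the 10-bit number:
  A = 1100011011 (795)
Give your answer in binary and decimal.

Mask = 1 << 1 = 0000000010
Bit 1 of A is 1; XOR with the mask flips it to 0.
  1100011011
^ 0000000010
------------
  1100011001

Answer: 1100011001 (793)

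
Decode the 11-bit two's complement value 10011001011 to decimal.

MSB is 1, so the value is negative. Find the magnitude:
1. Invert bits:  01100110100
2. Add 1:        01100110101  = 821
3. Apply sign:   -821

Answer: -821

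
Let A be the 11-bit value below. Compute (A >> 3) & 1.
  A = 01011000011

Bit 3 is the 4th from the right.
  01011000011
         ^
That bit is 0.

Answer: 0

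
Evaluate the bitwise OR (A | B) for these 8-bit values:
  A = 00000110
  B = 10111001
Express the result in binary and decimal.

Apply | to each column (1 where either bit is 1):
  00000110
| 10111001
----------
  10111111

Answer: 10111111 (191)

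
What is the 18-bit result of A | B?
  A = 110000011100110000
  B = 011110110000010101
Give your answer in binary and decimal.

Apply | to each column (1 where either bit is 1):
  110000011100110000
| 011110110000010101
--------------------
  111110111100110101

Answer: 111110111100110101 (257845)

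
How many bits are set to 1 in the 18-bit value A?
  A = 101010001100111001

101010001100111001
1-bits at positions (from bit 0 = LSB): 0, 3, 4, 5, 8, 9, 13, 15, 17
Count = 9

Answer: 9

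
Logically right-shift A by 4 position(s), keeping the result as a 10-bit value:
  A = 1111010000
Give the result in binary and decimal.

Logical shift right by 4: drop the bottom 4 bit(s), prepend 4 zero(s) on the left.
  1111010000  ->  keep [111101], discard [0000], prepend 0000
= 0000111101

Answer: 0000111101 (61)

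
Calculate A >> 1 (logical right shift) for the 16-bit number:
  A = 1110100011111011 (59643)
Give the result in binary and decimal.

Logical shift right by 1: drop the bottom 1 bit(s), prepend 1 zero(s) on the left.
  1110100011111011  ->  keep [111010001111101], discard [1], prepend 0
= 0111010001111101

Answer: 0111010001111101 (29821)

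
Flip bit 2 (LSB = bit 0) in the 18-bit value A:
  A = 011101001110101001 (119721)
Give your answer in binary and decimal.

Mask = 1 << 2 = 000000000000000100
Bit 2 of A is 0; XOR with the mask flips it to 1.
  011101001110101001
^ 000000000000000100
--------------------
  011101001110101101

Answer: 011101001110101101 (119725)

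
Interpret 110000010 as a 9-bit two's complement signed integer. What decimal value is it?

MSB is 1, so the value is negative. Find the magnitude:
1. Invert bits:  001111101
2. Add 1:        001111110  = 126
3. Apply sign:   -126

Answer: -126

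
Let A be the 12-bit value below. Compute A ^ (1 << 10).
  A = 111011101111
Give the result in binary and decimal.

Mask = 1 << 10 = 010000000000
Bit 10 of A is 1; XOR with the mask flips it to 0.
  111011101111
^ 010000000000
--------------
  101011101111

Answer: 101011101111 (2799)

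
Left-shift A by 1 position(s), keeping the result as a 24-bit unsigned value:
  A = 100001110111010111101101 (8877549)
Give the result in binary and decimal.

Shift left by 1: drop the top 1 bit(s), append 1 zero(s) on the right.
  100001110111010111101101  ->  discard [1], keep [00001110111010111101101], append 0
= 000011101110101111011010

Answer: 000011101110101111011010 (977882)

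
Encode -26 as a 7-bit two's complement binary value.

1. Binary of +26:  0011010
2. Invert bits:     1100101
3. Add 1:           1100110

Answer: 1100110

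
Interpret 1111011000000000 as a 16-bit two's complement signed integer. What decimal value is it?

MSB is 1, so the value is negative. Find the magnitude:
1. Invert bits:  0000100111111111
2. Add 1:        0000101000000000  = 2560
3. Apply sign:   -2560

Answer: -2560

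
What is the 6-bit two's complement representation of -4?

1. Binary of +4:  000100
2. Invert bits:     111011
3. Add 1:           111100

Answer: 111100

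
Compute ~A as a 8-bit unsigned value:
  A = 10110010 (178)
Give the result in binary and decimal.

Flip each bit (0->1, 1->0):
  10110010
  01001101

Answer: 01001101 (77)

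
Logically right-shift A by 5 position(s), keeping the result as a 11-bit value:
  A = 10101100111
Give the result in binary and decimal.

Logical shift right by 5: drop the bottom 5 bit(s), prepend 5 zero(s) on the left.
  10101100111  ->  keep [101011], discard [00111], prepend 00000
= 00000101011

Answer: 00000101011 (43)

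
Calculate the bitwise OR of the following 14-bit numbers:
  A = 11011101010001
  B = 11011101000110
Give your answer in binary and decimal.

Apply | to each column (1 where either bit is 1):
  11011101010001
| 11011101000110
----------------
  11011101010111

Answer: 11011101010111 (14167)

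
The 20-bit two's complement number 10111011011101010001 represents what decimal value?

MSB is 1, so the value is negative. Find the magnitude:
1. Invert bits:  01000100100010101110
2. Add 1:        01000100100010101111  = 280751
3. Apply sign:   -280751

Answer: -280751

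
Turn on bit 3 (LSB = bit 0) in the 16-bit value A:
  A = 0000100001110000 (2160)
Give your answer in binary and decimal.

Mask = 1 << 3 = 0000000000001000
Bit 3 of A is 0, so OR-ing with the mask flips it to 1.
  0000100001110000
| 0000000000001000
------------------
  0000100001111000

Answer: 0000100001111000 (2168)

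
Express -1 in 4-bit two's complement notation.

1. Binary of +1:  0001
2. Invert bits:     1110
3. Add 1:           1111

Answer: 1111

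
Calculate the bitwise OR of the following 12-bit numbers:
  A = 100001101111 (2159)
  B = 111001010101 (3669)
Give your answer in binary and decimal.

Apply | to each column (1 where either bit is 1):
  100001101111
| 111001010101
--------------
  111001111111

Answer: 111001111111 (3711)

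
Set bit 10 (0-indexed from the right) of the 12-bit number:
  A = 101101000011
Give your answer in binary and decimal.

Mask = 1 << 10 = 010000000000
Bit 10 of A is 0, so OR-ing with the mask flips it to 1.
  101101000011
| 010000000000
--------------
  111101000011

Answer: 111101000011 (3907)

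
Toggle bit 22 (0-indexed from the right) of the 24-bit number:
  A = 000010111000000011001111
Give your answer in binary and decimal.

Mask = 1 << 22 = 010000000000000000000000
Bit 22 of A is 0; XOR with the mask flips it to 1.
  000010111000000011001111
^ 010000000000000000000000
--------------------------
  010010111000000011001111

Answer: 010010111000000011001111 (4948175)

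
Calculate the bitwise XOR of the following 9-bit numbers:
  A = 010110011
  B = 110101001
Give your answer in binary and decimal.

Apply ^ to each column (1 where bits differ):
  010110011
^ 110101001
-----------
  100011010

Answer: 100011010 (282)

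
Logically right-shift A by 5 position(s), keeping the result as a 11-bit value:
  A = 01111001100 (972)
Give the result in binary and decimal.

Logical shift right by 5: drop the bottom 5 bit(s), prepend 5 zero(s) on the left.
  01111001100  ->  keep [011110], discard [01100], prepend 00000
= 00000011110

Answer: 00000011110 (30)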